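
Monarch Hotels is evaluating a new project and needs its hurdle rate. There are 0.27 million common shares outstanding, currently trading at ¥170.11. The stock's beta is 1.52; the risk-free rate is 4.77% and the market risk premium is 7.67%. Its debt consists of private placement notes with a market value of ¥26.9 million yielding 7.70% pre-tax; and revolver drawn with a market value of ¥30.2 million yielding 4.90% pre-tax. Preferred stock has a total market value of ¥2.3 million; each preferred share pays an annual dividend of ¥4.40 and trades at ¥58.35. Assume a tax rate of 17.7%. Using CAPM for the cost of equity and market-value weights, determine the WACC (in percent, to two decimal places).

10.10%

Cost of equity via CAPM: Re = 4.77% + 1.52 × 7.67% = 16.4284%.
Cost of preferred: Rp = 4.4 / 58.35 = 7.5407%.
Market value of equity E = 170.11 × 0.27m = 45.9297m.
Total capital V = 45.9297 + 2.3 + 26.9 + 30.2 = 105.3297.
Equity: weight = 45.9297/105.3297 = 0.4361; cost = 16.4284%.
Preferred: weight = 2.3/105.3297 = 0.0218; cost = 7.5407%.
Private placement notes: weight = 26.9/105.3297 = 0.2554; after-tax cost = 7.7% × (1 − 17.7%) = 6.3371%.
Revolver drawn: weight = 30.2/105.3297 = 0.2867; after-tax cost = 4.9% × (1 − 17.7%) = 4.0327%.
WACC = 0.4361 × 16.4284% + 0.0218 × 7.5407% + 0.2554 × 6.3371% + 0.2867 × 4.0327% = 10.1030%.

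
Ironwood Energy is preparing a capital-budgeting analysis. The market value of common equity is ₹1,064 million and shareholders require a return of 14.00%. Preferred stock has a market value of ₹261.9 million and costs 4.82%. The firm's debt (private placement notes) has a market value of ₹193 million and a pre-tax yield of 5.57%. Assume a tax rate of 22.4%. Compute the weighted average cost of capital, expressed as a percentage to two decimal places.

11.19%

Total capital V = 1064 + 261.9 + 193 = 1518.9.
Equity: weight = 1064/1518.9 = 0.7005; cost = 14%.
Preferred: weight = 261.9/1518.9 = 0.1724; cost = 4.82%.
Private placement notes: weight = 193/1518.9 = 0.1271; after-tax cost = 5.57% × (1 − 22.4%) = 4.3223%.
WACC = 0.7005 × 14.0000% + 0.1724 × 4.8200% + 0.1271 × 4.3223% = 11.1874%.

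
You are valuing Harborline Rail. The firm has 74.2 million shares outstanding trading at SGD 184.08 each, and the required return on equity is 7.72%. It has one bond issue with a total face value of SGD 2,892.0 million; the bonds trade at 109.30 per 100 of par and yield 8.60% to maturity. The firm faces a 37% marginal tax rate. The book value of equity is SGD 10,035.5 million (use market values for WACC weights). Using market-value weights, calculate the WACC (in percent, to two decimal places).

Market value of equity E = 184.08 × 74.2m = 13658.736m. Market value of debt D = 2892m × 109.3/100 = 3160.956m.
Total capital V = 13658.736 + 3160.956 = 16819.692.
Equity: weight = 13658.736/16819.692 = 0.8121; cost = 7.72%.
Bonds outstanding: weight = 3160.956/16819.692 = 0.1879; after-tax cost = 8.6% × (1 − 37%) = 5.4180%.
WACC = 0.8121 × 7.7200% + 0.1879 × 5.4180% = 7.2874%.

7.29%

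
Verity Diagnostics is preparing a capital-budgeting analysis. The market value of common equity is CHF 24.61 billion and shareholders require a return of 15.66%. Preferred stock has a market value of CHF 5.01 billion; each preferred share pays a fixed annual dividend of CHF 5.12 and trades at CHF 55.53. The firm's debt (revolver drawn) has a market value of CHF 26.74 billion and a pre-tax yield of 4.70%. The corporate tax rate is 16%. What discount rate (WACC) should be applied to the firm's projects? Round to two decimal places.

9.53%

Cost of preferred: Rp = 5.12 / 55.53 = 9.2202%.
Total capital V = 24.61 + 5.01 + 26.74 = 56.36.
Equity: weight = 24.61/56.36 = 0.4367; cost = 15.66%.
Preferred: weight = 5.01/56.36 = 0.0889; cost = 9.2202%.
Revolver drawn: weight = 26.74/56.36 = 0.4744; after-tax cost = 4.7% × (1 − 16%) = 3.9480%.
WACC = 0.4367 × 15.6600% + 0.0889 × 9.2202% + 0.4744 × 3.9480% = 9.5308%.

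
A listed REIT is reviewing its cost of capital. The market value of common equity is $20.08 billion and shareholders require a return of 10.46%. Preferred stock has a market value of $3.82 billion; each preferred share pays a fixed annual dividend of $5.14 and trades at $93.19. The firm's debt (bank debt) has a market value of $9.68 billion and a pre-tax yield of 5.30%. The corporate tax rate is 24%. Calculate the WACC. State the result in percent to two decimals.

Cost of preferred: Rp = 5.14 / 93.19 = 5.5156%.
Total capital V = 20.08 + 3.82 + 9.68 = 33.58.
Equity: weight = 20.08/33.58 = 0.5980; cost = 10.46%.
Preferred: weight = 3.82/33.58 = 0.1138; cost = 5.5156%.
Bank debt: weight = 9.68/33.58 = 0.2883; after-tax cost = 5.3% × (1 − 24%) = 4.0280%.
WACC = 0.5980 × 10.4600% + 0.1138 × 5.5156% + 0.2883 × 4.0280% = 8.0434%.

8.04%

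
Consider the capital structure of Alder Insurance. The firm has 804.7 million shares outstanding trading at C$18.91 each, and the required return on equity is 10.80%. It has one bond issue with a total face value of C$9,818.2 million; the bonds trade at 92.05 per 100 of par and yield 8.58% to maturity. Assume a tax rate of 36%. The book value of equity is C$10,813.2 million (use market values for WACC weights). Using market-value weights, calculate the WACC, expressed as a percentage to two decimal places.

Market value of equity E = 18.91 × 804.7m = 15216.877m. Market value of debt D = 9818.2m × 92.05/100 = 9037.6531m.
Total capital V = 15216.877 + 9037.6531 = 24254.5301.
Equity: weight = 15216.877/24254.5301 = 0.6274; cost = 10.8%.
Bonds outstanding: weight = 9037.6531/24254.5301 = 0.3726; after-tax cost = 8.58% × (1 − 36%) = 5.4912%.
WACC = 0.6274 × 10.8000% + 0.3726 × 5.4912% = 8.8219%.

8.82%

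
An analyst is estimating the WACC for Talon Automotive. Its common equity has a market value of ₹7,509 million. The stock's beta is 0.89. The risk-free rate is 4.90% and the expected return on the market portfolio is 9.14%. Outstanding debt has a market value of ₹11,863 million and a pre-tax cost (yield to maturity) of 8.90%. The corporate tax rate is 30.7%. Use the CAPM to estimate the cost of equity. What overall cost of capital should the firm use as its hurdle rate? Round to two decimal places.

7.14%

Market risk premium = 9.14% − 4.9% = 4.24%.
Cost of equity via CAPM: Re = 4.9% + 0.89 × 4.24% = 8.6736%.
Total capital V = 7509 + 11863 = 19372.
Equity: weight = 7509/19372 = 0.3876; cost = 8.6736%.
Debt: weight = 11863/19372 = 0.6124; after-tax cost = 8.9% × (1 − 30.7%) = 6.1677%.
WACC = 0.3876 × 8.6736% + 0.6124 × 6.1677% = 7.1390%.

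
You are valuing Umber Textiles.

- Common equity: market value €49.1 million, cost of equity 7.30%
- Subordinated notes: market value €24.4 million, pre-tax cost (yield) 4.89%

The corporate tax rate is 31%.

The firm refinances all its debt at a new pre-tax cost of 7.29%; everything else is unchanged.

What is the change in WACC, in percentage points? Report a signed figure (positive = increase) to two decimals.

Current WACC:
Total capital V = 49.1 + 24.4 = 73.5.
Equity: weight = 49.1/73.5 = 0.6680; cost = 7.3%.
Subordinated notes: weight = 24.4/73.5 = 0.3320; after-tax cost = 4.89% × (1 − 31%) = 3.3741%.
WACC = 0.6680 × 7.3000% + 0.3320 × 3.3741% = 5.9967%.
After the change:
Total capital V = 49.1 + 24.4 = 73.5.
Equity: weight = 49.1/73.5 = 0.6680; cost = 7.3%.
Subordinated notes: weight = 24.4/73.5 = 0.3320; after-tax cost = 7.29% × (1 − 31%) = 5.0301%.
WACC = 0.6680 × 7.3000% + 0.3320 × 5.0301% = 6.5465%.
Change in WACC = 6.5465% − 5.9967% = 0.5497 pp.

+0.55 pp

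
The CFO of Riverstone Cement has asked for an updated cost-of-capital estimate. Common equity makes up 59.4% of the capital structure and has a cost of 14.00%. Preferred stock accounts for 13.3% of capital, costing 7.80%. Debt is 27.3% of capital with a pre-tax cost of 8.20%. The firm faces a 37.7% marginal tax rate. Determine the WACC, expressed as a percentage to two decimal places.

After-tax cost of debt = 8.2% × (1 − 37.7%) = 5.1086%.
WACC = 0.594 × 14.0000% + 0.133 × 7.8000% + 0.273 × 5.1086% = 10.7480%.

10.75%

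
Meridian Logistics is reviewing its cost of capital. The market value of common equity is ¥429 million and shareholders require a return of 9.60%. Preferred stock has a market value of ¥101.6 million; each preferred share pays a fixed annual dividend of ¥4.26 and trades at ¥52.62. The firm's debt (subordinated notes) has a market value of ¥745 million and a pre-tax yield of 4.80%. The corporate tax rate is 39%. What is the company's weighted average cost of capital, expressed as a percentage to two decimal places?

5.58%

Cost of preferred: Rp = 4.26 / 52.62 = 8.0958%.
Total capital V = 429 + 101.6 + 745 = 1275.6.
Equity: weight = 429/1275.6 = 0.3363; cost = 9.6%.
Preferred: weight = 101.6/1275.6 = 0.0796; cost = 8.0958%.
Subordinated notes: weight = 745/1275.6 = 0.5840; after-tax cost = 4.8% × (1 − 39%) = 2.9280%.
WACC = 0.3363 × 9.6000% + 0.0796 × 8.0958% + 0.5840 × 2.9280% = 5.5835%.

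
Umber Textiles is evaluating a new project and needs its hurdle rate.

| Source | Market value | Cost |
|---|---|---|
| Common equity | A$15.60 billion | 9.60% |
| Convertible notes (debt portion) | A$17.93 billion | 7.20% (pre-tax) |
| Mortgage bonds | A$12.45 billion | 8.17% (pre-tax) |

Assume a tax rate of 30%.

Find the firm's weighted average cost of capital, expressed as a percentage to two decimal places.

Total capital V = 15.6 + 17.93 + 12.45 = 45.98.
Equity: weight = 15.6/45.98 = 0.3393; cost = 9.6%.
Convertible notes (debt portion): weight = 17.93/45.98 = 0.3900; after-tax cost = 7.2% × (1 − 30%) = 5.0400%.
Mortgage bonds: weight = 12.45/45.98 = 0.2708; after-tax cost = 8.17% × (1 − 30%) = 5.7190%.
WACC = 0.3393 × 9.6000% + 0.3900 × 5.0400% + 0.2708 × 5.7190% = 6.7710%.

6.77%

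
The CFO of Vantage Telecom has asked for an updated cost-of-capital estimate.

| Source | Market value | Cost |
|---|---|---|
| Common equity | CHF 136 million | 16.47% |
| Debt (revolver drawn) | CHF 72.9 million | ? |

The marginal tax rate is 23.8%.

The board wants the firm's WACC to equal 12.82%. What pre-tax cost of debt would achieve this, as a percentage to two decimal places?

Total capital V = 136 + 72.9 = 208.9.
Equity weight = 136/208.9 = 0.6510.
Revolver drawn weight = 72.9/208.9 = 0.3490.
Equity contribution = 0.6510 × 16.47% = 10.7225%.
Remaining for debt = 12.82% − 10.7225% = 2.0975%.
Rd × (1 − 23.8%) × 0.3490 = 2.0975%  ⇒  Rd = 7.8880%.

7.89%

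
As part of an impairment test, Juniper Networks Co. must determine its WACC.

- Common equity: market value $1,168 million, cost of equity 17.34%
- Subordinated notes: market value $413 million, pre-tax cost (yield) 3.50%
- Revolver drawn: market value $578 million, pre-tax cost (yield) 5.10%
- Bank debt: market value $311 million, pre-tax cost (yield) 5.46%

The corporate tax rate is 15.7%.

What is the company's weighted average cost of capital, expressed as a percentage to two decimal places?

10.28%

Total capital V = 1168 + 413 + 578 + 311 = 2470.
Equity: weight = 1168/2470 = 0.4729; cost = 17.34%.
Subordinated notes: weight = 413/2470 = 0.1672; after-tax cost = 3.5% × (1 − 15.7%) = 2.9505%.
Revolver drawn: weight = 578/2470 = 0.2340; after-tax cost = 5.1% × (1 − 15.7%) = 4.2993%.
Bank debt: weight = 311/2470 = 0.1259; after-tax cost = 5.46% × (1 − 15.7%) = 4.6028%.
WACC = 0.4729 × 17.3400% + 0.1672 × 2.9505% + 0.2340 × 4.2993% + 0.1259 × 4.6028% = 10.2786%.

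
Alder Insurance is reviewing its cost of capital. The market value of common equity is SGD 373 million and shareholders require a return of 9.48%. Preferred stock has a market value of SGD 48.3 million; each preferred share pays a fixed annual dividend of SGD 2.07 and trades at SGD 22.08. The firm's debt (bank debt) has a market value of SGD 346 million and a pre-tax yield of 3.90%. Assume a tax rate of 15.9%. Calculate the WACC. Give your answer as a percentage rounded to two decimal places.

Cost of preferred: Rp = 2.07 / 22.08 = 9.3750%.
Total capital V = 373 + 48.3 + 346 = 767.3.
Equity: weight = 373/767.3 = 0.4861; cost = 9.48%.
Preferred: weight = 48.3/767.3 = 0.0629; cost = 9.375%.
Bank debt: weight = 346/767.3 = 0.4509; after-tax cost = 3.9% × (1 − 15.9%) = 3.2799%.
WACC = 0.4861 × 9.4800% + 0.0629 × 9.3750% + 0.4509 × 3.2799% = 6.6776%.

6.68%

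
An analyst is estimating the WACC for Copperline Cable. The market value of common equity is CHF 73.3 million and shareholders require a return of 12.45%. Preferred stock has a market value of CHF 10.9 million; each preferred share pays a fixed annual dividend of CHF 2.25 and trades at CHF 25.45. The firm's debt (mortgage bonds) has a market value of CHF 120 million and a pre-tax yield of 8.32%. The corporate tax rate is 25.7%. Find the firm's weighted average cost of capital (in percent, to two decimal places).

8.57%

Cost of preferred: Rp = 2.25 / 25.45 = 8.8409%.
Total capital V = 73.3 + 10.9 + 120 = 204.2.
Equity: weight = 73.3/204.2 = 0.3590; cost = 12.45%.
Preferred: weight = 10.9/204.2 = 0.0534; cost = 8.8409%.
Mortgage bonds: weight = 120/204.2 = 0.5877; after-tax cost = 8.32% × (1 − 25.7%) = 6.1818%.
WACC = 0.3590 × 12.4500% + 0.0534 × 8.8409% + 0.5877 × 6.1818% = 8.5738%.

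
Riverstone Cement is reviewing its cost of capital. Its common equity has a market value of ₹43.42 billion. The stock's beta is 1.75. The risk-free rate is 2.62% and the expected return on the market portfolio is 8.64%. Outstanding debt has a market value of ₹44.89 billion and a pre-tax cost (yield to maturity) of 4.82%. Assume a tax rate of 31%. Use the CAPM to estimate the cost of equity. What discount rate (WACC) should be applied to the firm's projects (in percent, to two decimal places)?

8.16%

Market risk premium = 8.64% − 2.62% = 6.02%.
Cost of equity via CAPM: Re = 2.62% + 1.75 × 6.02% = 13.1550%.
Total capital V = 43.42 + 44.89 = 88.31.
Equity: weight = 43.42/88.31 = 0.4917; cost = 13.155%.
Debt: weight = 44.89/88.31 = 0.5083; after-tax cost = 4.82% × (1 − 31%) = 3.3258%.
WACC = 0.4917 × 13.1550% + 0.5083 × 3.3258% = 8.1586%.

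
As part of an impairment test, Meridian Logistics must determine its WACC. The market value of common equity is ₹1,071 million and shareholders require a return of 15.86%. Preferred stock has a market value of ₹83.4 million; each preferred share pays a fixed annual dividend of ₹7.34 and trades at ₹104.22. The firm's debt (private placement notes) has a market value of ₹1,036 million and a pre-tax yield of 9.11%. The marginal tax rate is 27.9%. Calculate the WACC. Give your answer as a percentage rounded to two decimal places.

11.13%

Cost of preferred: Rp = 7.34 / 104.22 = 7.0428%.
Total capital V = 1071 + 83.4 + 1036 = 2190.4.
Equity: weight = 1071/2190.4 = 0.4890; cost = 15.86%.
Preferred: weight = 83.4/2190.4 = 0.0381; cost = 7.0428%.
Private placement notes: weight = 1036/2190.4 = 0.4730; after-tax cost = 9.11% × (1 − 27.9%) = 6.5683%.
WACC = 0.4890 × 15.8600% + 0.0381 × 7.0428% + 0.4730 × 6.5683% = 11.1296%.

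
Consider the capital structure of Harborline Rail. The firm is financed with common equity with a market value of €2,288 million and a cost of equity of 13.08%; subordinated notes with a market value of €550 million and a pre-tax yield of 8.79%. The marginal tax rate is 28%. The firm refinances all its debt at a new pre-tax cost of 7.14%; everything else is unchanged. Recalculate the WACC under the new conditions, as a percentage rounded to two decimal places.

After the change:
Total capital V = 2288 + 550 = 2838.
Equity: weight = 2288/2838 = 0.8062; cost = 13.08%.
Subordinated notes: weight = 550/2838 = 0.1938; after-tax cost = 7.14% × (1 − 28%) = 5.1408%.
WACC = 0.8062 × 13.0800% + 0.1938 × 5.1408% = 11.5414%.

11.54%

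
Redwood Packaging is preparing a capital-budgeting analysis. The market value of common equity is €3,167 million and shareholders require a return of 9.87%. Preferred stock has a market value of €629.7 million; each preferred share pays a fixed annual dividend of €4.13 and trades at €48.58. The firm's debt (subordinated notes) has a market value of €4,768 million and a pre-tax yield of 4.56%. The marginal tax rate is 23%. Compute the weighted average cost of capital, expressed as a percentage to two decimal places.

Cost of preferred: Rp = 4.13 / 48.58 = 8.5014%.
Total capital V = 3167 + 629.7 + 4768 = 8564.7.
Equity: weight = 3167/8564.7 = 0.3698; cost = 9.87%.
Preferred: weight = 629.7/8564.7 = 0.0735; cost = 8.5014%.
Subordinated notes: weight = 4768/8564.7 = 0.5567; after-tax cost = 4.56% × (1 − 23%) = 3.5112%.
WACC = 0.3698 × 9.8700% + 0.0735 × 8.5014% + 0.5567 × 3.5112% = 6.2294%.

6.23%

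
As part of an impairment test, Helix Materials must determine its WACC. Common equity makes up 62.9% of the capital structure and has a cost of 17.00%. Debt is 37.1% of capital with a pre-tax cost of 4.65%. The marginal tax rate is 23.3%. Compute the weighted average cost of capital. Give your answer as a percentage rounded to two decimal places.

12.02%

After-tax cost of debt = 4.65% × (1 − 23.3%) = 3.5666%.
WACC = 0.629 × 17.0000% + 0.371 × 3.5666% = 12.0162%.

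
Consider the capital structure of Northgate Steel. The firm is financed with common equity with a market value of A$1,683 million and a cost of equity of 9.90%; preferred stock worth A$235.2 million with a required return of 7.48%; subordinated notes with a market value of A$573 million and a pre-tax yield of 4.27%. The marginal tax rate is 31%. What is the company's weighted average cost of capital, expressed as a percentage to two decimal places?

Total capital V = 1683 + 235.2 + 573 = 2491.2.
Equity: weight = 1683/2491.2 = 0.6756; cost = 9.9%.
Preferred: weight = 235.2/2491.2 = 0.0944; cost = 7.48%.
Subordinated notes: weight = 573/2491.2 = 0.2300; after-tax cost = 4.27% × (1 − 31%) = 2.9463%.
WACC = 0.6756 × 9.9000% + 0.0944 × 7.4800% + 0.2300 × 2.9463% = 8.0721%.

8.07%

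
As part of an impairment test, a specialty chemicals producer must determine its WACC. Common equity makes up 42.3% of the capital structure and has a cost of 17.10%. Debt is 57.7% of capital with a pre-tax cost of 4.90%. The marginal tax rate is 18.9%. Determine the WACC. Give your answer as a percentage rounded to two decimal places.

After-tax cost of debt = 4.9% × (1 − 18.9%) = 3.9739%.
WACC = 0.423 × 17.1000% + 0.577 × 3.9739% = 9.5262%.

9.53%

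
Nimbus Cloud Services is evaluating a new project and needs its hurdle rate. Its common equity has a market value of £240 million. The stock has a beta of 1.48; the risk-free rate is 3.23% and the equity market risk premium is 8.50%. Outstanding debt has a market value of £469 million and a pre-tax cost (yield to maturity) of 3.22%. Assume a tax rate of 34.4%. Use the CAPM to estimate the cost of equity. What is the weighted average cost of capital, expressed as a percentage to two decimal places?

6.75%

Cost of equity via CAPM: Re = 3.23% + 1.48 × 8.5% = 15.8100%.
Total capital V = 240 + 469 = 709.
Equity: weight = 240/709 = 0.3385; cost = 15.81%.
Debt: weight = 469/709 = 0.6615; after-tax cost = 3.22% × (1 − 34.4%) = 2.1123%.
WACC = 0.3385 × 15.8100% + 0.6615 × 2.1123% = 6.7491%.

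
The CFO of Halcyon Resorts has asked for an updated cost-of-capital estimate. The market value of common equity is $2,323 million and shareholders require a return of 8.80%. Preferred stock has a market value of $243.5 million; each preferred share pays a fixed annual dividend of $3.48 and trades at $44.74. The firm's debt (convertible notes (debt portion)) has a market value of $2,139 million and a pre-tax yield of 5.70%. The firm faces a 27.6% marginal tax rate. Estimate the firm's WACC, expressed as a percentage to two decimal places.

6.62%

Cost of preferred: Rp = 3.48 / 44.74 = 7.7783%.
Total capital V = 2323 + 243.5 + 2139 = 4705.5.
Equity: weight = 2323/4705.5 = 0.4937; cost = 8.8%.
Preferred: weight = 243.5/4705.5 = 0.0517; cost = 7.7783%.
Convertible notes (debt portion): weight = 2139/4705.5 = 0.4546; after-tax cost = 5.7% × (1 − 27.6%) = 4.1268%.
WACC = 0.4937 × 8.8000% + 0.0517 × 7.7783% + 0.4546 × 4.1268% = 6.6228%.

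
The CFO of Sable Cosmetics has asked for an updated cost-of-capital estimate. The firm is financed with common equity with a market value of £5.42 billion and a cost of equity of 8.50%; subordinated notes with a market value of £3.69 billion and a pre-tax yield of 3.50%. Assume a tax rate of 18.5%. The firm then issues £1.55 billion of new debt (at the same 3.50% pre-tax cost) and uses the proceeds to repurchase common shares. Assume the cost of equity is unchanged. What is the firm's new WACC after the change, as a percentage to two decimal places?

5.25%

After the change:
Total capital V = 3.87 + 5.24 = 9.11.
Equity: weight = 3.87/9.11 = 0.4248; cost = 8.5%.
Subordinated notes: weight = 5.24/9.11 = 0.5752; after-tax cost = 3.5% × (1 − 18.5%) = 2.8525%.
WACC = 0.4248 × 8.5000% + 0.5752 × 2.8525% = 5.2516%.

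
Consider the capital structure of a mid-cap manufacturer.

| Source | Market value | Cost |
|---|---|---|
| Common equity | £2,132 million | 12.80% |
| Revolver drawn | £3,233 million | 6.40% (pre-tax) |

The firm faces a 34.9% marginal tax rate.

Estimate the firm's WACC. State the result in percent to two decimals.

Total capital V = 2132 + 3233 = 5365.
Equity: weight = 2132/5365 = 0.3974; cost = 12.8%.
Revolver drawn: weight = 3233/5365 = 0.6026; after-tax cost = 6.4% × (1 − 34.9%) = 4.1664%.
WACC = 0.3974 × 12.8000% + 0.6026 × 4.1664% = 7.5973%.

7.60%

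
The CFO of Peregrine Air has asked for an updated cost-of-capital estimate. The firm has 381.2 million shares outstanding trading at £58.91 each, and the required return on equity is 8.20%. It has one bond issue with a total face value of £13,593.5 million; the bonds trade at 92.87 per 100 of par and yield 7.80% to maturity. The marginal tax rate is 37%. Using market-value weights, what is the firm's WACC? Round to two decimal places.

7.02%

Market value of equity E = 58.91 × 381.2m = 22456.492m. Market value of debt D = 13593.5m × 92.87/100 = 12624.28345m.
Total capital V = 22456.492 + 12624.28345 = 35080.77545.
Equity: weight = 22456.492/35080.77545 = 0.6401; cost = 8.2%.
Bonds outstanding: weight = 12624.28345/35080.77545 = 0.3599; after-tax cost = 7.8% × (1 − 37%) = 4.9140%.
WACC = 0.6401 × 8.2000% + 0.3599 × 4.9140% = 7.0175%.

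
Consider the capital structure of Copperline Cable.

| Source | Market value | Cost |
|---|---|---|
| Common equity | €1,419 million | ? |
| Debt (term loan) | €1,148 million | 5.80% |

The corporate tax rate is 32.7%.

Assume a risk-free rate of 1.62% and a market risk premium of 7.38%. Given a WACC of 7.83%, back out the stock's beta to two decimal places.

1.27

Total capital V = 1419 + 1148 = 2567.
Equity weight = 1419/2567 = 0.5528.
Term loan weight = 1148/2567 = 0.4472.
Debt contribution = 0.4472 × 5.8% × (1 − 32.7%) = 1.7457%.
Required equity contribution = 7.83% − 1.7457% = 6.0843%  ⇒  Re = 11.0067%.
CAPM: 11.0067% = 1.62% + β × 7.38%  ⇒  β = 1.2719.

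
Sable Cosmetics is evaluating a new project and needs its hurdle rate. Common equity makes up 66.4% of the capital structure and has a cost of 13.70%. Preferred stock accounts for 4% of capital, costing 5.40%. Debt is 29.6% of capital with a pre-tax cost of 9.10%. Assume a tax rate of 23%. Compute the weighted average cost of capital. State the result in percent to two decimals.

11.39%

After-tax cost of debt = 9.1% × (1 − 23%) = 7.0070%.
WACC = 0.664 × 13.7000% + 0.040 × 5.4000% + 0.296 × 7.0070% = 11.3869%.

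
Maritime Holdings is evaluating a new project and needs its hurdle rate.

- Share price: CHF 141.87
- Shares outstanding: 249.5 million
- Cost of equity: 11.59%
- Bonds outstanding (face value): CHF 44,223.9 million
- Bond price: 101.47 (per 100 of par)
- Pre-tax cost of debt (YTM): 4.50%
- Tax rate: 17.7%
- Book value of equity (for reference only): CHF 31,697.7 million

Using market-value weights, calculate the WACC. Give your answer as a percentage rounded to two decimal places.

7.18%

Market value of equity E = 141.87 × 249.5m = 35396.565m. Market value of debt D = 44223.9m × 101.47/100 = 44873.99133m.
Total capital V = 35396.565 + 44873.99133 = 80270.55633.
Equity: weight = 35396.565/80270.55633 = 0.4410; cost = 11.59%.
Bonds outstanding: weight = 44873.99133/80270.55633 = 0.5590; after-tax cost = 4.5% × (1 − 17.7%) = 3.7035%.
WACC = 0.4410 × 11.5900% + 0.5590 × 3.7035% = 7.1812%.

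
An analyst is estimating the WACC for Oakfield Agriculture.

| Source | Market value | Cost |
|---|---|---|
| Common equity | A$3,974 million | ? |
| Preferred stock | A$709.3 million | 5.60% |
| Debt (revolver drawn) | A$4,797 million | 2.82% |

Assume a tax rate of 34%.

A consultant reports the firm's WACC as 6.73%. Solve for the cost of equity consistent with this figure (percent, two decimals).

Total capital V = 3974 + 709.3 + 4797 = 9480.3.
Equity weight = 3974/9480.3 = 0.4192.
Preferred weight = 709.3/9480.3 = 0.0748.
Revolver drawn weight = 4797/9480.3 = 0.5060.
Debt contribution = 0.5060 × 2.82% × (1 − 34%) = 0.9418%.
Preferred contribution = 0.0748 × 5.6% = 0.4190%.
Required equity contribution = 6.73% − 1.3607% = 5.3693%.
Re = 5.3693% / 0.4192 = 12.8088%.

12.81%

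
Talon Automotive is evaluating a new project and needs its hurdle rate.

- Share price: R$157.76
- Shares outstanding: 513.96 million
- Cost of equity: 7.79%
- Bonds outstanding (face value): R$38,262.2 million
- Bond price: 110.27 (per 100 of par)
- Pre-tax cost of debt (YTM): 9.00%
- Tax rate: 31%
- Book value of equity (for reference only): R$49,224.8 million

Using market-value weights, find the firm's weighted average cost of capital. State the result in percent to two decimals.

7.25%

Market value of equity E = 157.76 × 513.96m = 81082.3296m. Market value of debt D = 38262.2m × 110.27/100 = 42191.72794m.
Total capital V = 81082.3296 + 42191.72794 = 123274.05754.
Equity: weight = 81082.3296/123274.05754 = 0.6577; cost = 7.79%.
Bonds outstanding: weight = 42191.72794/123274.05754 = 0.3423; after-tax cost = 9% × (1 − 31%) = 6.2100%.
WACC = 0.6577 × 7.7900% + 0.3423 × 6.2100% = 7.2492%.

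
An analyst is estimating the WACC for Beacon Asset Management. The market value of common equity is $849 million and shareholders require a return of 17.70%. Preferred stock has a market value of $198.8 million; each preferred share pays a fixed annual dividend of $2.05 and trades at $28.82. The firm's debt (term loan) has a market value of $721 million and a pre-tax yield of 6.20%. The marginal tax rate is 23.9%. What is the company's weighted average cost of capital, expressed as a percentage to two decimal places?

11.22%

Cost of preferred: Rp = 2.05 / 28.82 = 7.1131%.
Total capital V = 849 + 198.8 + 721 = 1768.8.
Equity: weight = 849/1768.8 = 0.4800; cost = 17.7%.
Preferred: weight = 198.8/1768.8 = 0.1124; cost = 7.1131%.
Term loan: weight = 721/1768.8 = 0.4076; after-tax cost = 6.2% × (1 − 23.9%) = 4.7182%.
WACC = 0.4800 × 17.7000% + 0.1124 × 7.1131% + 0.4076 × 4.7182% = 11.2185%.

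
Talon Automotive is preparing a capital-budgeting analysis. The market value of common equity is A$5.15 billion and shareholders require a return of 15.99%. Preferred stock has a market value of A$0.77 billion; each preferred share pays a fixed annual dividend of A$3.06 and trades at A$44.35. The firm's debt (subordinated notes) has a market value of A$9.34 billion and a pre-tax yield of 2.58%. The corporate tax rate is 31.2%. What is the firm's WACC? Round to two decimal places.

Cost of preferred: Rp = 3.06 / 44.35 = 6.8997%.
Total capital V = 5.15 + 0.77 + 9.34 = 15.26.
Equity: weight = 5.15/15.26 = 0.3375; cost = 15.99%.
Preferred: weight = 0.77/15.26 = 0.0505; cost = 6.8997%.
Subordinated notes: weight = 9.34/15.26 = 0.6121; after-tax cost = 2.58% × (1 − 31.2%) = 1.7750%.
WACC = 0.3375 × 15.9900% + 0.0505 × 6.8997% + 0.6121 × 1.7750% = 6.8309%.

6.83%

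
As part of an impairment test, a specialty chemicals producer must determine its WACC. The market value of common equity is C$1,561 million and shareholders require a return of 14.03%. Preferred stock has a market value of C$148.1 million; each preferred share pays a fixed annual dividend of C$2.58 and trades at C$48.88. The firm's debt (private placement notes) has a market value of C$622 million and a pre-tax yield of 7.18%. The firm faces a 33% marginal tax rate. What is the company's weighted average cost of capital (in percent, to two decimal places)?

Cost of preferred: Rp = 2.58 / 48.88 = 5.2782%.
Total capital V = 1561 + 148.1 + 622 = 2331.1.
Equity: weight = 1561/2331.1 = 0.6696; cost = 14.03%.
Preferred: weight = 148.1/2331.1 = 0.0635; cost = 5.2782%.
Private placement notes: weight = 622/2331.1 = 0.2668; after-tax cost = 7.18% × (1 − 33%) = 4.8106%.
WACC = 0.6696 × 14.0300% + 0.0635 × 5.2782% + 0.2668 × 4.8106% = 11.0140%.

11.01%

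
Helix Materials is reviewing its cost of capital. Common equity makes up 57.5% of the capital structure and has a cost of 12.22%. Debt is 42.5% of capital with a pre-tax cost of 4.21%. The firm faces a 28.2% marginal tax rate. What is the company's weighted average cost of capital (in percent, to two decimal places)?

8.31%

After-tax cost of debt = 4.21% × (1 − 28.2%) = 3.0228%.
WACC = 0.575 × 12.2200% + 0.425 × 3.0228% = 8.3112%.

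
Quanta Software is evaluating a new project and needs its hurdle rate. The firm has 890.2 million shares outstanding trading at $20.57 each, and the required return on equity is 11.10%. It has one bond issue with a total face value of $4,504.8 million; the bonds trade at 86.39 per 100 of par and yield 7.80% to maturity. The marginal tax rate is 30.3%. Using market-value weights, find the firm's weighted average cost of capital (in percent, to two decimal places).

10.11%

Market value of equity E = 20.57 × 890.2m = 18311.414m. Market value of debt D = 4504.8m × 86.39/100 = 3891.69672m.
Total capital V = 18311.414 + 3891.69672 = 22203.11072.
Equity: weight = 18311.414/22203.11072 = 0.8247; cost = 11.1%.
Bonds outstanding: weight = 3891.69672/22203.11072 = 0.1753; after-tax cost = 7.8% × (1 − 30.3%) = 5.4366%.
WACC = 0.8247 × 11.1000% + 0.1753 × 5.4366% = 10.1073%.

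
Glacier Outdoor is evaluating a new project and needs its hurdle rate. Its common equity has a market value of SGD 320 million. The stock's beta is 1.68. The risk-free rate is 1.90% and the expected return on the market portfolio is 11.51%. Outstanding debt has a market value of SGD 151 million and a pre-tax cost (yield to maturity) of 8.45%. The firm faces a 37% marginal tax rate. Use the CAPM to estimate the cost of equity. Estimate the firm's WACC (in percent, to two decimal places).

13.97%

Market risk premium = 11.51% − 1.9% = 9.61%.
Cost of equity via CAPM: Re = 1.9% + 1.68 × 9.61% = 18.0448%.
Total capital V = 320 + 151 = 471.
Equity: weight = 320/471 = 0.6794; cost = 18.0448%.
Debt: weight = 151/471 = 0.3206; after-tax cost = 8.45% × (1 − 37%) = 5.3235%.
WACC = 0.6794 × 18.0448% + 0.3206 × 5.3235% = 13.9664%.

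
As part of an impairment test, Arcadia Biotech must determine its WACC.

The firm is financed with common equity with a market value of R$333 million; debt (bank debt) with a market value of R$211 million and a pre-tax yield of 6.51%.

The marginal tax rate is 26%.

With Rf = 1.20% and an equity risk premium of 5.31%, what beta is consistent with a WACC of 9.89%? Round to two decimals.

Total capital V = 333 + 211 = 544.
Equity weight = 333/544 = 0.6121.
Bank debt weight = 211/544 = 0.3879.
Debt contribution = 0.3879 × 6.51% × (1 − 26%) = 1.8685%.
Required equity contribution = 9.89% − 1.8685% = 8.0215%  ⇒  Re = 13.1042%.
CAPM: 13.1042% = 1.2% + β × 5.31%  ⇒  β = 2.2418.

2.24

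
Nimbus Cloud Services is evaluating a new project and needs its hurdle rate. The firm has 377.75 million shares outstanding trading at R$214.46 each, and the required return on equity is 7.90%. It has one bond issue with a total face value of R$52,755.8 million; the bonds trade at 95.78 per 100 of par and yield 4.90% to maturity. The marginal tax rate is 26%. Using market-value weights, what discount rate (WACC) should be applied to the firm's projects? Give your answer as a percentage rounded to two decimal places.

6.26%

Market value of equity E = 214.46 × 377.75m = 81012.265m. Market value of debt D = 52755.8m × 95.78/100 = 50529.50524m.
Total capital V = 81012.265 + 50529.50524 = 131541.77024.
Equity: weight = 81012.265/131541.77024 = 0.6159; cost = 7.9%.
Bonds outstanding: weight = 50529.50524/131541.77024 = 0.3841; after-tax cost = 4.9% × (1 − 26%) = 3.6260%.
WACC = 0.6159 × 7.9000% + 0.3841 × 3.6260% = 6.2582%.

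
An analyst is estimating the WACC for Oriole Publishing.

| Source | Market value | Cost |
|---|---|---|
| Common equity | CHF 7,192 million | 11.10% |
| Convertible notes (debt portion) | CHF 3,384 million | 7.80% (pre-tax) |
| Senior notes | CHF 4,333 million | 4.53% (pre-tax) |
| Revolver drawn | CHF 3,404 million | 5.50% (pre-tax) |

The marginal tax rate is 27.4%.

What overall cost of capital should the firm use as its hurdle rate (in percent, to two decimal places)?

6.93%

Total capital V = 7192 + 3384 + 4333 + 3404 = 18313.
Equity: weight = 7192/18313 = 0.3927; cost = 11.1%.
Convertible notes (debt portion): weight = 3384/18313 = 0.1848; after-tax cost = 7.8% × (1 − 27.4%) = 5.6628%.
Senior notes: weight = 4333/18313 = 0.2366; after-tax cost = 4.53% × (1 − 27.4%) = 3.2888%.
Revolver drawn: weight = 3404/18313 = 0.1859; after-tax cost = 5.5% × (1 − 27.4%) = 3.9930%.
WACC = 0.3927 × 11.1000% + 0.1848 × 5.6628% + 0.2366 × 3.2888% + 0.1859 × 3.9930% = 6.9260%.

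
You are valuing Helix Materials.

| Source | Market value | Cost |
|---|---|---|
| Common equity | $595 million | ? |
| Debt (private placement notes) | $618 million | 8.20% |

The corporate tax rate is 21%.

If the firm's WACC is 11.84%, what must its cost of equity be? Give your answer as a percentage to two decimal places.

17.41%

Total capital V = 595 + 618 = 1213.
Equity weight = 595/1213 = 0.4905.
Private placement notes weight = 618/1213 = 0.5095.
Debt contribution = 0.5095 × 8.2% × (1 − 21%) = 3.3004%.
Required equity contribution = 11.84% − 3.3004% = 8.5396%.
Re = 8.5396% / 0.4905 = 17.4093%.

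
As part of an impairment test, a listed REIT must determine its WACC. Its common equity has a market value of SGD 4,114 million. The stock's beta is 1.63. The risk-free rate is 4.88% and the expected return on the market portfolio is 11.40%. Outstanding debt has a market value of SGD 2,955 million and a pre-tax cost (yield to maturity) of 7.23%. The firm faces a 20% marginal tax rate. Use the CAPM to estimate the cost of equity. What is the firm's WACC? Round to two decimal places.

Market risk premium = 11.4% − 4.88% = 6.52%.
Cost of equity via CAPM: Re = 4.88% + 1.63 × 6.52% = 15.5076%.
Total capital V = 4114 + 2955 = 7069.
Equity: weight = 4114/7069 = 0.5820; cost = 15.5076%.
Debt: weight = 2955/7069 = 0.4180; after-tax cost = 7.23% × (1 − 20%) = 5.7840%.
WACC = 0.5820 × 15.5076% + 0.4180 × 5.7840% = 11.4429%.

11.44%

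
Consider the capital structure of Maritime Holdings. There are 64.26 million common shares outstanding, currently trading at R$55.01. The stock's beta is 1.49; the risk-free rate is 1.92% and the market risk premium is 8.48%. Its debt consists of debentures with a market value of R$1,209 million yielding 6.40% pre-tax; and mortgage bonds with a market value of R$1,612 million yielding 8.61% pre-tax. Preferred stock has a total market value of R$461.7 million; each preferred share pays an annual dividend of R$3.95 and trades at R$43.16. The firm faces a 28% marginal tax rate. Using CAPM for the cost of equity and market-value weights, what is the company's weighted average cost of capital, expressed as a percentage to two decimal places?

Cost of equity via CAPM: Re = 1.92% + 1.49 × 8.48% = 14.5552%.
Cost of preferred: Rp = 3.95 / 43.16 = 9.1520%.
Market value of equity E = 55.01 × 64.26m = 3534.9426m.
Total capital V = 3534.9426 + 461.7 + 1209 + 1612 = 6817.6426.
Equity: weight = 3534.9426/6817.6426 = 0.5185; cost = 14.5552%.
Preferred: weight = 461.7/6817.6426 = 0.0677; cost = 9.152%.
Debentures: weight = 1209/6817.6426 = 0.1773; after-tax cost = 6.4% × (1 − 28%) = 4.6080%.
Mortgage bonds: weight = 1612/6817.6426 = 0.2364; after-tax cost = 8.61% × (1 − 28%) = 6.1992%.
WACC = 0.5185 × 14.5552% + 0.0677 × 9.1520% + 0.1773 × 4.6080% + 0.2364 × 6.1992% = 10.4496%.

10.45%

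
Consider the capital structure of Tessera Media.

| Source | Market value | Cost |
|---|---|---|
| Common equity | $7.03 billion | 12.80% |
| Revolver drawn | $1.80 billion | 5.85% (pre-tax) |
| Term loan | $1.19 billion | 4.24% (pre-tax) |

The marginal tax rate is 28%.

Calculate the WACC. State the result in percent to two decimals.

Total capital V = 7.03 + 1.8 + 1.19 = 10.02.
Equity: weight = 7.03/10.02 = 0.7016; cost = 12.8%.
Revolver drawn: weight = 1.8/10.02 = 0.1796; after-tax cost = 5.85% × (1 − 28%) = 4.2120%.
Term loan: weight = 1.19/10.02 = 0.1188; after-tax cost = 4.24% × (1 − 28%) = 3.0528%.
WACC = 0.7016 × 12.8000% + 0.1796 × 4.2120% + 0.1188 × 3.0528% = 10.0996%.

10.10%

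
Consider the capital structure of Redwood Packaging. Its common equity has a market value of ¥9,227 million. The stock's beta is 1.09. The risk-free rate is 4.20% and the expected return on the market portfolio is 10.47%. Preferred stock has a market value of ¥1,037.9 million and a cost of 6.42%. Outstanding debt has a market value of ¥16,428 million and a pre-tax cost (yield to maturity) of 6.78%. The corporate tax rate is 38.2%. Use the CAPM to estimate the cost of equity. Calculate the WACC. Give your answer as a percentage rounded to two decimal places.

6.64%

Market risk premium = 10.47% − 4.2% = 6.27%.
Cost of equity via CAPM: Re = 4.2% + 1.09 × 6.27% = 11.0343%.
Total capital V = 9227 + 1037.9 + 16428 = 26692.9.
Equity: weight = 9227/26692.9 = 0.3457; cost = 11.0343%.
Preferred: weight = 1037.9/26692.9 = 0.0389; cost = 6.42%.
Debt: weight = 16428/26692.9 = 0.6154; after-tax cost = 6.78% × (1 − 38.2%) = 4.1900%.
WACC = 0.3457 × 11.0343% + 0.0389 × 6.4200% + 0.6154 × 4.1900% = 6.6426%.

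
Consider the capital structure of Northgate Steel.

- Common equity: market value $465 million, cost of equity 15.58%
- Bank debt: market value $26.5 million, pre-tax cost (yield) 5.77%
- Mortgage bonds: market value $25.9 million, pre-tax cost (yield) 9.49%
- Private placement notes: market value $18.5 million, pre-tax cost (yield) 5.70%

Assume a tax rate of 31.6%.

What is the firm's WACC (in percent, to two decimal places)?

14.16%

Total capital V = 465 + 26.5 + 25.9 + 18.5 = 535.9.
Equity: weight = 465/535.9 = 0.8677; cost = 15.58%.
Bank debt: weight = 26.5/535.9 = 0.0494; after-tax cost = 5.77% × (1 − 31.6%) = 3.9467%.
Mortgage bonds: weight = 25.9/535.9 = 0.0483; after-tax cost = 9.49% × (1 − 31.6%) = 6.4912%.
Private placement notes: weight = 18.5/535.9 = 0.0345; after-tax cost = 5.7% × (1 − 31.6%) = 3.8988%.
WACC = 0.8677 × 15.5800% + 0.0494 × 3.9467% + 0.0483 × 6.4912% + 0.0345 × 3.8988% = 14.1622%.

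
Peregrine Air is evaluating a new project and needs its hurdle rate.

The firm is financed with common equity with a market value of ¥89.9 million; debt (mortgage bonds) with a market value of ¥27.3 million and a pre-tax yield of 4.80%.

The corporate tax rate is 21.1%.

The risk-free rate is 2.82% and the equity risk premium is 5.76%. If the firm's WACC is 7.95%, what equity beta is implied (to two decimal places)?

1.11

Total capital V = 89.9 + 27.3 = 117.2.
Equity weight = 89.9/117.2 = 0.7671.
Mortgage bonds weight = 27.3/117.2 = 0.2329.
Debt contribution = 0.2329 × 4.8% × (1 − 21.1%) = 0.8822%.
Required equity contribution = 7.95% − 0.8822% = 7.0678%  ⇒  Re = 9.2141%.
CAPM: 9.2141% = 2.82% + β × 5.76%  ⇒  β = 1.1101.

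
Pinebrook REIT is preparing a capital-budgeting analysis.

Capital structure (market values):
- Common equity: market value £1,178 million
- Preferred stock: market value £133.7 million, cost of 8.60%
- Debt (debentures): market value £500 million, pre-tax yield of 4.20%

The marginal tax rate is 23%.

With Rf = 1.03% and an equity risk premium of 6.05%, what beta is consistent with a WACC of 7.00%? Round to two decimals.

Total capital V = 1178 + 133.7 + 500 = 1811.7.
Equity weight = 1178/1811.7 = 0.6502.
Preferred weight = 133.7/1811.7 = 0.0738.
Debentures weight = 500/1811.7 = 0.2760.
Debt contribution = 0.2760 × 4.2% × (1 − 23%) = 0.8925%.
Preferred contribution = 0.0738 × 8.6% = 0.6347%.
Required equity contribution = 7.0% − 1.5272% = 5.4728%  ⇒  Re = 8.4169%.
CAPM: 8.4169% = 1.03% + β × 6.05%  ⇒  β = 1.2210.

1.22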